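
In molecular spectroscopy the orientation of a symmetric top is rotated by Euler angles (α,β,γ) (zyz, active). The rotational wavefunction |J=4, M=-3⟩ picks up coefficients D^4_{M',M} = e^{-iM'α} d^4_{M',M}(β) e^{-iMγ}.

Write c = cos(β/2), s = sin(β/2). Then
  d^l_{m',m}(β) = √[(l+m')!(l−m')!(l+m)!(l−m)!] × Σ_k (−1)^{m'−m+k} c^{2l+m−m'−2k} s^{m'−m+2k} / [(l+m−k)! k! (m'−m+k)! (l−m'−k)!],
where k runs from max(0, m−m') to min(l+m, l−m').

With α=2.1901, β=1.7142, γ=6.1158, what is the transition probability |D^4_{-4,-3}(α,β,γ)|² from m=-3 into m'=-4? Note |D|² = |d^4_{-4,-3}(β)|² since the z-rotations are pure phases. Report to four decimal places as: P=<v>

P=0.0121

Split into d^4_{-4,-3}(β=1.7142) × two z-phases.
Half-angle: c=0.654632, s=0.755947. N=√(1·40320·1·5040)=14255.272709
k∈{1} keeps every argument non-negative
  k=1: (−1)^0·14255.2727/(5040)·0.6546^7·0.7559^1 = +0.110159
d^4_{-4,-3}(1.7142) = +0.110159
|D^4_{-4,-3}|² = |d^4_{-4,-3}(β)|² = (+0.110159)² = 0.012135 (the z-rotation phases have unit modulus)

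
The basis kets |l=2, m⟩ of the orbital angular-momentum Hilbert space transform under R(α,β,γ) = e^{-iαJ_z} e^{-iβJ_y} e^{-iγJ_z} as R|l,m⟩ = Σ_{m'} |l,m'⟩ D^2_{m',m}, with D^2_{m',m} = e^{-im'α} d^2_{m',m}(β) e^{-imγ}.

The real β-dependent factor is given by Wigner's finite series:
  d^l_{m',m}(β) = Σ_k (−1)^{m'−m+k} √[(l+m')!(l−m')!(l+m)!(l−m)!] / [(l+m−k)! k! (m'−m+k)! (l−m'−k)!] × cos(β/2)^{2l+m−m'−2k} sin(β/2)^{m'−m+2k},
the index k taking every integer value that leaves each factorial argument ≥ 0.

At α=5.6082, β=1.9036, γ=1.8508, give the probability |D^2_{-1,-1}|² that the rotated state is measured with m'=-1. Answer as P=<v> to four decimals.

Split into d^2_{-1,-1}(β=1.9036) × two z-phases.
With c≡cos(β/2)=0.580218 and s≡sin(β/2)=0.814461, N=[1·6·1·6]^{1/2}=6.000000
k: max(0,(-1)−(-1))=0 … min(2+(-1),2−(-1))=1
  k=0: (−1)^0·6.0000/(6)·0.5802^4·0.8145^0 = +0.113335
  k=1: (−1)^1·6.0000/(2)·0.5802^2·0.8145^2 = -0.669953
d^2_{-1,-1}(1.9036) = +0.113335 -0.669953 = -0.556618
|D^2_{-1,-1}|² = |d^2_{-1,-1}(β)|² = (-0.556618)² = 0.309824 (the z-rotation phases have unit modulus)

P=0.3098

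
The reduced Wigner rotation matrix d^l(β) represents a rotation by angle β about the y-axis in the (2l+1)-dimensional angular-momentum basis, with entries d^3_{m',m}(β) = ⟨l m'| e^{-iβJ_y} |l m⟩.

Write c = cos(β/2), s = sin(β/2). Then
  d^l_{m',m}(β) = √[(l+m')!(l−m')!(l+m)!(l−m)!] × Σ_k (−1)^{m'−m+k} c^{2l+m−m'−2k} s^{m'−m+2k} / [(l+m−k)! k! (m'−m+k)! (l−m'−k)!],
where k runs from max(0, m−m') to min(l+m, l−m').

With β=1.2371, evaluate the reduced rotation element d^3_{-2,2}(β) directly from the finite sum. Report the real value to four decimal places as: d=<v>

d=0.3372

d^3_{-2,2}(β=1.2371) via Wigner's sum:
Half-angle: c=0.814720, s=0.579854. N=√(1·120·120·1)=120.000000
k: max(0,(2)−(-2))=4 … min(3+(2),3−(-2))=5
  k=4: (−1)^0·120.0000/(24)·0.8147^2·0.5799^4 = +0.375200
  k=5: (−1)^1·120.0000/(120)·0.8147^0·0.5799^6 = -0.038011
d^3_{-2,2}(1.2371) = +0.375200 -0.038011 = +0.337189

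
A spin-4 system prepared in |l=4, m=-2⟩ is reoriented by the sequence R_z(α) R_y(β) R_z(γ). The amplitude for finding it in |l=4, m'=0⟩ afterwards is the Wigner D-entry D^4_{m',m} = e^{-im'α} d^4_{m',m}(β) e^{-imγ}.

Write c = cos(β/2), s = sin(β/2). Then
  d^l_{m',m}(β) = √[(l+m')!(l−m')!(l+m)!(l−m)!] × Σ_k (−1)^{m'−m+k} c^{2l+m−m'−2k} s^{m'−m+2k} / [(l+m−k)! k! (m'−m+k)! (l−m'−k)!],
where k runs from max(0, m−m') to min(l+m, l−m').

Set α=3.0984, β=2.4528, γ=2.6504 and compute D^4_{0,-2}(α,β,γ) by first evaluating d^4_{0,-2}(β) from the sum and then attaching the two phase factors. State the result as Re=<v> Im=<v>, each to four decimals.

D^4_{0,-2}(3.0984,2.4528,2.6504) = e^{-i·0·3.0984}·d^4_{0,-2}(2.4528)·e^{-i·-2·2.6504}. Compute d first:
Half-angle: c=0.337629, s=0.941279. N=√(24·24·2·720)=910.735966
k∈{0,1,2} keeps every argument non-negative
  k=0: (−1)^2·910.7360/(96)·0.3376^6·0.9413^2 = +0.012451
  k=1: (−1)^3·910.7360/(36)·0.3376^4·0.9413^4 = -0.258060
  k=2: (−1)^4·910.7360/(96)·0.3376^2·0.9413^6 = +0.752161
d^4_{0,-2}(2.4528) = +0.012451 -0.258060 +0.752161 = +0.506552
D = (+1.000000+0.000000i)·(+0.506552)·(+0.555040-0.831824i) = +0.281157-0.421362i

Re=0.2812 Im=-0.4214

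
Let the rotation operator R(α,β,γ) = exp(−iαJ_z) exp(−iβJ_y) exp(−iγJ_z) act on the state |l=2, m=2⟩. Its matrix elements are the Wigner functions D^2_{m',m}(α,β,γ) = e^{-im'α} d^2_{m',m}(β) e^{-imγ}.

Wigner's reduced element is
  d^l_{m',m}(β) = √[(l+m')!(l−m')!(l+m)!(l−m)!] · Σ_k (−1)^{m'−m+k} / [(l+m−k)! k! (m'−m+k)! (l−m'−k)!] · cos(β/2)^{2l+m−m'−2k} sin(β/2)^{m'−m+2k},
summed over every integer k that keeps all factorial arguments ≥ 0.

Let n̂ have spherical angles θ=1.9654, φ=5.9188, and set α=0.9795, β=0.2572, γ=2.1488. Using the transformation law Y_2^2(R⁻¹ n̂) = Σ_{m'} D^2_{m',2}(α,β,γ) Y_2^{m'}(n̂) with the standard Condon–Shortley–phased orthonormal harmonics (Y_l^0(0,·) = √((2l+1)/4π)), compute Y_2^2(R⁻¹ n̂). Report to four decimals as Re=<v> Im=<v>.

Need the full column D^2_{m',2} for m'=−2..2 at α=0.9795, β=0.2572, γ=2.1488.
cos(β/2)=0.991742, sin(β/2)=0.128246
d^2_{-2,2}: single k=4 term ⇒ +0.000271;  D = -0.000188-0.000195i
d^2_{-1,2}: single k=3 term ⇒ +0.004184;  D = -0.004119+0.000735i
d^2_{0,2}: single k=2 term ⇒ +0.039624;  D = -0.015968+0.036264i
d^2_{1,2}: single k=1 term ⇒ +0.250190;  D = +0.133895+0.211346i
d^2_{2,2}: single k=0 term ⇒ +0.967377;  D = +0.967035+0.025715i
Y_2^{m'}(θ=1.9654,φ=5.9188) and Σ D·Y over m':
  (-0.0002-0.0002i)·(+0.2456+0.2192i)  (-0.0041+0.0007i)·(-0.2562-0.0977i)  (-0.0160+0.0363i)·(-0.1756+0.0000i)  (+0.1339+0.2113i)·(+0.2562-0.0977i)  (+0.9670+0.0257i)·(+0.2456-0.2192i)
Y_2^2(R⁻¹ n̂) = +0.301989-0.170862i

Re=0.3020 Im=-0.1709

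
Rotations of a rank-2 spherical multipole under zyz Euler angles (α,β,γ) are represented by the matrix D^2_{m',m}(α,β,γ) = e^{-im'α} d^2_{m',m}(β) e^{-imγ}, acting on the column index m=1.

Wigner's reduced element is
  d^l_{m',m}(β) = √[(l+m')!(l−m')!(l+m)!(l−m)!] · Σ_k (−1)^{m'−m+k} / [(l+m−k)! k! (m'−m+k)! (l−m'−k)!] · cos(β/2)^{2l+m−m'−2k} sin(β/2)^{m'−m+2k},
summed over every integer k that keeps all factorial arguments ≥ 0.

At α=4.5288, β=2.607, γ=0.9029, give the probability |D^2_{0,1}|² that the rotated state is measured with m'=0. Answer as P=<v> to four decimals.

First d^2_{0,1}(β=2.607), then the phase factors e^{-i(0)α} and e^{-i(1)γ}:
Half-angle: c=0.264125, s=0.964489. N=√(2·2·6·1)=4.898979
The bounds max(0,m−m')=1 and min(l+m,l−m')=2 give 2 terms
  k=1: (−1)^0·4.8990/(2)·0.2641^3·0.9645^1 = +0.043531
  k=2: (−1)^1·4.8990/(2)·0.2641^1·0.9645^3 = -0.580465
d^2_{0,1}(2.607) = +0.043531 -0.580465 = -0.536934
|D^2_{0,1}|² = |d^2_{0,1}(β)|² = (-0.536934)² = 0.288298 (the z-rotation phases have unit modulus)

P=0.2883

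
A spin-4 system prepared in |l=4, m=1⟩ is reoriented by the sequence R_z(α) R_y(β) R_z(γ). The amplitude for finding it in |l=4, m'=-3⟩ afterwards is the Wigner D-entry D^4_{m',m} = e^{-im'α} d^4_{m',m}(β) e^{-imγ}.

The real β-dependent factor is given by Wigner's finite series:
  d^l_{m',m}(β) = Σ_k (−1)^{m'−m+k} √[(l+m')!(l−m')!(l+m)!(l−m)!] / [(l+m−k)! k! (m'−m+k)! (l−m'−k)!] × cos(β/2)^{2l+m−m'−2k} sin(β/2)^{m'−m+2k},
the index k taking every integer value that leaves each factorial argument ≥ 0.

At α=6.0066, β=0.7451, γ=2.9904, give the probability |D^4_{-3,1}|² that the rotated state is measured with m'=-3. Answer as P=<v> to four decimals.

P=0.0252

D^4_{-3,1}(6.0066,0.7451,2.9904) = e^{-i·-3·6.0066}·d^4_{-3,1}(0.7451)·e^{-i·1·2.9904}. Compute d first:
With c≡cos(β/2)=0.931402 and s≡sin(β/2)=0.363992, N=[1·5040·120·6]^{1/2}=1904.940944
The bounds max(0,m−m')=4 and min(l+m,l−m')=5 give 2 terms
  k=4: (−1)^0·1904.9409/(144)·0.9314^4·0.3640^4 = +0.174757
  k=5: (−1)^1·1904.9409/(240)·0.9314^2·0.3640^6 = -0.016014
d^4_{-3,1}(0.7451) = +0.174757 -0.016014 = +0.158743
|D^4_{-3,1}|² = |d^4_{-3,1}(β)|² = (+0.158743)² = 0.025199 (the z-rotation phases have unit modulus)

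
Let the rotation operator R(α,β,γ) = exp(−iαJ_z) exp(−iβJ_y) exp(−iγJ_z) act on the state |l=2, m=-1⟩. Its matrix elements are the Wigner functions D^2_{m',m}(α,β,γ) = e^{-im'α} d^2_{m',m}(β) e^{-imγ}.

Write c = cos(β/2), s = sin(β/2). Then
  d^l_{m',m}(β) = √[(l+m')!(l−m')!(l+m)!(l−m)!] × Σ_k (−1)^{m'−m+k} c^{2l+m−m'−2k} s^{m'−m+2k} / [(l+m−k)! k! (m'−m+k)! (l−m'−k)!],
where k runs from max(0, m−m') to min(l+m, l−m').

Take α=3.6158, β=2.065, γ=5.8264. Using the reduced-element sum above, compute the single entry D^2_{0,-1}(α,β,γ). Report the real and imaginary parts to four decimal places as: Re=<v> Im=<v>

Split into d^2_{0,-1}(β=2.065) × two z-phases.
Half-angle: c=0.512674, s=0.858583. N=√(2·2·1·6)=4.898979
Admissible k: 0..1 (factorial args all ≥0)
  k=0: (−1)^1·4.8990/(2)·0.5127^3·0.8586^1 = -0.283388
  k=1: (−1)^2·4.8990/(2)·0.5127^1·0.8586^3 = +0.794812
d^2_{0,-1}(2.065) = -0.283388 +0.794812 = +0.511423
Attach z-rotation phases: D = e^{-i(0)(3.6158)}·(+0.511423)·e^{-i(-1)(5.8264)} = +0.458990-0.225571i

Re=0.4590 Im=-0.2256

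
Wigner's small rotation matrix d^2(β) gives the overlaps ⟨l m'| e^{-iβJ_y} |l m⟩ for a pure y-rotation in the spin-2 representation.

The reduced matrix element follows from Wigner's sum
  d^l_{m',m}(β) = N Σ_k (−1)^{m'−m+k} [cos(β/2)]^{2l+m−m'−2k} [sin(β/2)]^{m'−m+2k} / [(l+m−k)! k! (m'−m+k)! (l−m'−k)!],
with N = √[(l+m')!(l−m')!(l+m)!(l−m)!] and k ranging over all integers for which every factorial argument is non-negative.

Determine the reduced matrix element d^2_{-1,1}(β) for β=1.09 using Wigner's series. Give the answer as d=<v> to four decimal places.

d=0.5173

d^2_{-1,1}(β=1.09) via Wigner's sum:
With c≡cos(β/2)=0.855127 and s≡sin(β/2)=0.518418, N=[1·6·6·1]^{1/2}=6.000000
k: max(0,(1)−(-1))=2 … min(2+(1),2−(-1))=3
  k=2: (−1)^0·6.0000/(2)·0.8551^2·0.5184^2 = +0.589580
  k=3: (−1)^1·6.0000/(6)·0.8551^0·0.5184^4 = -0.072230
d^2_{-1,1}(1.09) = +0.589580 -0.072230 = +0.517350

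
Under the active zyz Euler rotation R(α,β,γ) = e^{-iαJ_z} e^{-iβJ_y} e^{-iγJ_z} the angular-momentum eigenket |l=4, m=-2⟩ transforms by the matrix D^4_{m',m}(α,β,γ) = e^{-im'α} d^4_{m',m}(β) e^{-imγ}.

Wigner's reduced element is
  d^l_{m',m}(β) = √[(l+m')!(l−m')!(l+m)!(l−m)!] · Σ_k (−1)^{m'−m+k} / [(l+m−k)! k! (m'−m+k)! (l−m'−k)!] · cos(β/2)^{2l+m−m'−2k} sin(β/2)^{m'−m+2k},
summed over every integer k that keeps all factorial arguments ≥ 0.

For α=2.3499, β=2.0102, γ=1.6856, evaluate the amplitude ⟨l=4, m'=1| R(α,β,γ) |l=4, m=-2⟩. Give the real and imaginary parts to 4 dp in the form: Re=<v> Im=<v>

Split into d^4_{1,-2}(β=2.0102) × two z-phases.
With c≡cos(β/2)=0.536004 and s≡sin(β/2)=0.844216, N=[120·6·2·720]^{1/2}=1018.233765
k∈{0,1,2} keeps every argument non-negative
  k=0: (−1)^3·1018.2338/(72)·0.5360^5·0.8442^3 = -0.376456
  k=1: (−1)^4·1018.2338/(48)·0.5360^3·0.8442^5 = +1.400802
  k=2: (−1)^5·1018.2338/(240)·0.5360^1·0.8442^7 = -0.694989
d^4_{1,-2}(2.0102) = -0.376456 +1.400802 -0.694989 = +0.329357
Phases: e^{-i·(1)·2.3499}=-0.702642-0.711544i, e^{-i·(-2)·1.6856}=-0.973756-0.227595i ⇒ D=+0.172009+0.280872i

Re=0.1720 Im=0.2809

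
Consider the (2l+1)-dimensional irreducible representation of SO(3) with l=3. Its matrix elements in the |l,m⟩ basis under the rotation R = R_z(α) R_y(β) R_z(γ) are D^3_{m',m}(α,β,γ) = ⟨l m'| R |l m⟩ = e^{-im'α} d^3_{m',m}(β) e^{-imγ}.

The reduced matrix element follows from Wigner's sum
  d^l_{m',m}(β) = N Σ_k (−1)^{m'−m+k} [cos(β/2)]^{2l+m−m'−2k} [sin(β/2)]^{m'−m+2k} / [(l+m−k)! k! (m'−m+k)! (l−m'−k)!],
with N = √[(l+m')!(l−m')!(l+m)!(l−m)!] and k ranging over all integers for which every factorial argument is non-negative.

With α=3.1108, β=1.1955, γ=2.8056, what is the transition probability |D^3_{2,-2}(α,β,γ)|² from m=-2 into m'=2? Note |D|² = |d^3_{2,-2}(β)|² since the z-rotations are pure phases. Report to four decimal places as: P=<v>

P=0.0967

D^3_{2,-2}(3.1108,1.1955,2.8056) = e^{-i·2·3.1108}·d^3_{2,-2}(1.1955)·e^{-i·-2·2.8056}. Compute d first:
Half-angle: c=0.826604, s=0.562784. N=√(120·1·1·120)=120.000000
k: max(0,(-2)−(2))=0 … min(3+(-2),3−(2))=1
  k=0: (−1)^4·120.0000/(24)·0.8266^2·0.5628^4 = +0.342714
  k=1: (−1)^5·120.0000/(120)·0.8266^0·0.5628^6 = -0.031772
d^3_{2,-2}(1.1955) = +0.342714 -0.031772 = +0.310942
|D^3_{2,-2}|² = |d^3_{2,-2}(β)|² = (+0.310942)² = 0.096685 (the z-rotation phases have unit modulus)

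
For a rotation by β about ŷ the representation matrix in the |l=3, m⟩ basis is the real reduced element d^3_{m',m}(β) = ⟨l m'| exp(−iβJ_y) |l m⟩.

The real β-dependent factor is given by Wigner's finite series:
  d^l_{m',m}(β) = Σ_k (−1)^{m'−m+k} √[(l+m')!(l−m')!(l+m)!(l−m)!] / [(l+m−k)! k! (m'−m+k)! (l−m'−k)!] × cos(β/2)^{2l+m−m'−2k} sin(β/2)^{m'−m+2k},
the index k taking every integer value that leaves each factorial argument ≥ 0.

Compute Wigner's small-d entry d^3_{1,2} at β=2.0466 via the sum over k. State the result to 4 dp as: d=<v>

d^3_{1,2}(β=2.0466) via Wigner's sum:
With c≡cos(β/2)=0.520551 and s≡sin(β/2)=0.853830, N=[24·2·120·1]^{1/2}=75.894664
Admissible k: 1..2 (factorial args all ≥0)
  k=1: (−1)^0·75.8947/(24)·0.5206^5·0.8538^1 = +0.103202
  k=2: (−1)^1·75.8947/(12)·0.5206^3·0.8538^3 = -0.555310
d^3_{1,2}(2.0466) = +0.103202 -0.555310 = -0.452107

d=-0.4521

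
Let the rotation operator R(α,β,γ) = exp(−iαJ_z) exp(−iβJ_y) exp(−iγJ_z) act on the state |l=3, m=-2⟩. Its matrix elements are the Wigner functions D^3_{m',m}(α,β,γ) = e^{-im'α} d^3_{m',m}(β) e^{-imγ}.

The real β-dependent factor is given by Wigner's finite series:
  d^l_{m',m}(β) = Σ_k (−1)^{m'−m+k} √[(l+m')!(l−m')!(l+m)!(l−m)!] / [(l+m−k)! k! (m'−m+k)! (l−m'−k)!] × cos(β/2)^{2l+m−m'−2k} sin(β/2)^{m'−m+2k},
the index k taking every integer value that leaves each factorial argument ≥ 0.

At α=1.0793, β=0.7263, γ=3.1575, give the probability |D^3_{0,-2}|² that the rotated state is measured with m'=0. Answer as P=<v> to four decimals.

First d^3_{0,-2}(β=0.7263), then the phase factors e^{-i(0)α} and e^{-i(-2)γ}:
c=cos(0.7263/2)=0.934783, s=sin(0.7263/2)=0.355221; N=√[6·6·1·120]=65.726707
k∈{0,1} keeps every argument non-negative
  k=0: (−1)^2·65.7267/(12)·0.9348^4·0.3552^2 = +0.527715
  k=1: (−1)^3·65.7267/(12)·0.9348^2·0.3552^4 = -0.076203
d^3_{0,-2}(0.7263) = +0.527715 -0.076203 = +0.451511
|D^3_{0,-2}|² = |d^3_{0,-2}(β)|² = (+0.451511)² = 0.203862 (the z-rotation phases have unit modulus)

P=0.2039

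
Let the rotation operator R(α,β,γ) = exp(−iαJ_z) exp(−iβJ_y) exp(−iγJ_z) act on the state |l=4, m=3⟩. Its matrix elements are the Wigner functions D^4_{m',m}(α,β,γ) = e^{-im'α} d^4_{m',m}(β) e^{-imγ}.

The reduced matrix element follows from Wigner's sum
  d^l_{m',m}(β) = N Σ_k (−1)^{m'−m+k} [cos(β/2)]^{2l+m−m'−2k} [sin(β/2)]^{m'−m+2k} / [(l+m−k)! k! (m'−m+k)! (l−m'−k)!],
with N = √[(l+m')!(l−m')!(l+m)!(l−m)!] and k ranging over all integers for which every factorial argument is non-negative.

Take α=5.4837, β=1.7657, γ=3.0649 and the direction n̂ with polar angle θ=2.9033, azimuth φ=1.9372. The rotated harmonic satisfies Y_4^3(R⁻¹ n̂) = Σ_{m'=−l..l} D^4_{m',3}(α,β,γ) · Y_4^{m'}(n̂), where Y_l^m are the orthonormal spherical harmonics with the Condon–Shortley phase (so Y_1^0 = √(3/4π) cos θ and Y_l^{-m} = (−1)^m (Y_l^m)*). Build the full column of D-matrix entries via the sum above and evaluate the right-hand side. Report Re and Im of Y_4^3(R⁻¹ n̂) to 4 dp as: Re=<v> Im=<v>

Re=-0.0269 Im=-0.0150

Need the full column D^4_{m',3} for m'=−4..4 at α=5.4837, β=1.7657, γ=3.0649.
cos(β/2)=0.634952, sin(β/2)=0.772552
d^4_{-4,3}: single k=7 term ⇒ +0.294970;  D = +0.290530+0.050988i
d^4_{-3,3}: k∈[6..7] ⇒ +0.599991 -0.126888 = +0.473103;  D = +0.266189+0.391114i
d^4_{-2,3}: k∈[5..6] ⇒ +0.790761 -0.390209 = +0.400552;  D = -0.080325+0.392416i
d^4_{-1,3}: k∈[4..5] ⇒ +0.765936 -0.680326 = +0.085610;  D = -0.072103+0.046155i
d^4_{0,3}: k∈[3..4] ⇒ +0.563055 -0.833536 = -0.270481;  D = +0.263353+0.061684i
d^4_{1,3}: k∈[2..3] ⇒ +0.310435 -0.765936 = -0.455501;  D = +0.234671+0.390398i
d^4_{2,3}: k∈[1..2] ⇒ +0.120276 -0.534161 = -0.413885;  D = -0.105703+0.400160i
d^4_{3,3}: k∈[0..1] ⇒ +0.026420 -0.273778 = -0.247358;  D = -0.215510+0.121414i
d^4_{4,3}: single k=0 term ⇒ -0.090920;  D = -0.087216-0.025687i
Y_4^{m'}(θ=2.9033,φ=1.9372) and Σ D·Y over m':
  (+0.2905+0.0510i)·(+0.0001-0.0014i)  (+0.2662+0.3911i)·(-0.0143-0.0073i)  (-0.0803+0.3924i)·(-0.0777+0.0699i)  (-0.0721+0.0462i)·(+0.1403+0.3657i)  (+0.2634+0.0617i)·(+0.6220+0.0000i)  (+0.2347+0.3904i)·(-0.1403+0.3657i)  (-0.1057+0.4002i)·(-0.0777-0.0699i)  (-0.2155+0.1214i)·(+0.0143-0.0073i)  (-0.0872-0.0257i)·(+0.0001+0.0014i)
Y_4^3(R⁻¹ n̂) = -0.026910-0.015036i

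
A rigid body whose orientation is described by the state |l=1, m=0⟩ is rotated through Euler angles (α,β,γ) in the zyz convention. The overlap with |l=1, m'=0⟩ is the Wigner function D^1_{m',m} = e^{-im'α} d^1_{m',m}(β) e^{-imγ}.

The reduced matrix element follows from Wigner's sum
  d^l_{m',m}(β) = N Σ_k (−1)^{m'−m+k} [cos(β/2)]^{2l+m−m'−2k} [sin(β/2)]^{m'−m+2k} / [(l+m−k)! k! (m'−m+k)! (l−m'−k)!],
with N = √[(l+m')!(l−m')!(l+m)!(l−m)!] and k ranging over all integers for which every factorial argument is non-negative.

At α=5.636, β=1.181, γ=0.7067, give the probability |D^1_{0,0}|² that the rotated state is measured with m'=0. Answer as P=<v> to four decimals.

P=0.1444

D^1_{0,0}(5.636,1.181,0.7067) = e^{-i·0·5.636}·d^1_{0,0}(1.181)·e^{-i·0·0.7067}. Compute d first:
c=cos(1.181/2)=0.830662, s=sin(1.181/2)=0.556776; N=√[1·1·1·1]=1.000000
k: max(0,(0)−(0))=0 … min(1+(0),1−(0))=1
  k=0: (−1)^0·1.0000/(1)·0.8307^2·0.5568^0 = +0.690000
  k=1: (−1)^1·1.0000/(1)·0.8307^0·0.5568^2 = -0.310000
d^1_{0,0}(1.181) = +0.690000 -0.310000 = +0.380000
|D^1_{0,0}|² = |d^1_{0,0}(β)|² = (+0.380000)² = 0.144400 (the z-rotation phases have unit modulus)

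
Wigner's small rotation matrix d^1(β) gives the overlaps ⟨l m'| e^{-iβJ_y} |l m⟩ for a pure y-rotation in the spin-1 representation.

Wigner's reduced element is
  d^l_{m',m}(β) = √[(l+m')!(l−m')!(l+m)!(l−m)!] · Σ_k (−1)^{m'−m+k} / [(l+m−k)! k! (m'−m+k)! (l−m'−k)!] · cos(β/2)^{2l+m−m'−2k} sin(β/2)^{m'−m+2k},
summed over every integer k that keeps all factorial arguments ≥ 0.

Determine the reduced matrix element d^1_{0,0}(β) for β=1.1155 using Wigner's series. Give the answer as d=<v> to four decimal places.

d=0.4397

d^1_{0,0}(β=1.1155) via Wigner's sum:
Half-angle: c=0.848448, s=0.529279. N=√(1·1·1·1)=1.000000
Admissible k: 0..1 (factorial args all ≥0)
  k=0: (−1)^0·1.0000/(1)·0.8484^2·0.5293^0 = +0.719864
  k=1: (−1)^1·1.0000/(1)·0.8484^0·0.5293^2 = -0.280136
d^1_{0,0}(1.1155) = +0.719864 -0.280136 = +0.439728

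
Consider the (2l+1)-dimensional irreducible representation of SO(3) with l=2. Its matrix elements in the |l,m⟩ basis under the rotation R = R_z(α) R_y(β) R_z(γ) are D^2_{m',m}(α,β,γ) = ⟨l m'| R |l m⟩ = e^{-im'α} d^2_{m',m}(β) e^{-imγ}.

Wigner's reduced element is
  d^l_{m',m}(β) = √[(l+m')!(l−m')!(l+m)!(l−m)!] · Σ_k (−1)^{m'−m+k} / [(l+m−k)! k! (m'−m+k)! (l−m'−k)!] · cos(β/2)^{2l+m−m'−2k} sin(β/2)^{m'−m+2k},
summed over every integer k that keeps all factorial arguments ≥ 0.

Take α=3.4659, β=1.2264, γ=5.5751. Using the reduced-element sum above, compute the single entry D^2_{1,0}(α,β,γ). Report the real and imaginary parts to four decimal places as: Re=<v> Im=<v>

Re=0.3689 Im=-0.1240

D^2_{1,0}(3.4659,1.2264,5.5751) = e^{-i·1·3.4659}·d^2_{1,0}(1.2264)·e^{-i·0·5.5751}. Compute d first:
Half-angle: c=0.817811, s=0.575487. N=√(6·1·2·2)=4.898979
Admissible k: 0..1 (factorial args all ≥0)
  k=0: (−1)^1·4.8990/(2)·0.8178^3·0.5755^1 = -0.771027
  k=1: (−1)^2·4.8990/(2)·0.8178^1·0.5755^3 = +0.381800
d^2_{1,0}(1.2264) = -0.771027 +0.381800 = -0.389227
Phases: e^{-i·(1)·3.4659}=-0.947872+0.318652i, e^{-i·(0)·5.5751}=+1.000000+0.000000i ⇒ D=+0.368938-0.124028i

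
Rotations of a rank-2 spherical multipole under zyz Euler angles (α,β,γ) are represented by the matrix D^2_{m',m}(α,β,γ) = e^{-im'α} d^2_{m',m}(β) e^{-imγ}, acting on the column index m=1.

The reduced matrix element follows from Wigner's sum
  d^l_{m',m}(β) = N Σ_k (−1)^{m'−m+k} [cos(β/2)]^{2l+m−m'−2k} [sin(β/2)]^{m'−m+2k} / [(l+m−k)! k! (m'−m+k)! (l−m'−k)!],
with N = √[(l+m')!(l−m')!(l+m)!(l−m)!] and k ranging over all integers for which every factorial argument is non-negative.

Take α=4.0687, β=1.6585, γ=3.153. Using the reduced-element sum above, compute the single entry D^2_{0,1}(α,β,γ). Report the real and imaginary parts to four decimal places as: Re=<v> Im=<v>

Re=0.1069 Im=-0.0012

D^2_{0,1}(4.0687,1.6585,3.153) = e^{-i·0·4.0687}·d^2_{0,1}(1.6585)·e^{-i·1·3.153}. Compute d first:
With c≡cos(β/2)=0.675429 and s≡sin(β/2)=0.737425, N=[2·2·6·1]^{1/2}=4.898979
Admissible k: 1..2 (factorial args all ≥0)
  k=1: (−1)^0·4.8990/(2)·0.6754^3·0.7374^1 = +0.556586
  k=2: (−1)^1·4.8990/(2)·0.6754^1·0.7374^3 = -0.663451
d^2_{0,1}(1.6585) = +0.556586 -0.663451 = -0.106865
Attach z-rotation phases: D = e^{-i(0)(4.0687)}·(-0.106865)·e^{-i(1)(3.153)} = +0.106858-0.001219i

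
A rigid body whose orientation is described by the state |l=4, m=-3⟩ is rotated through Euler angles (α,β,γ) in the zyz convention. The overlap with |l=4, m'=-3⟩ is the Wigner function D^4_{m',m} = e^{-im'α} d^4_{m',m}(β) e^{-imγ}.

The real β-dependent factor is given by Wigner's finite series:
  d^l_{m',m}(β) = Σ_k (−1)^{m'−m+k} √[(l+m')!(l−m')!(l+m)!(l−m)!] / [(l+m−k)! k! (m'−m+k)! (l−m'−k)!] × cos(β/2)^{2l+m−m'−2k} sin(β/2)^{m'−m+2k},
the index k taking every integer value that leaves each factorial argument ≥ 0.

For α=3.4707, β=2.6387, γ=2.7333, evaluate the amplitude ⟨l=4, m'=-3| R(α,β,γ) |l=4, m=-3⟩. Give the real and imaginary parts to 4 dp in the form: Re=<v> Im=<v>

Re=-0.0015 Im=0.0004

Split into d^4_{-3,-3}(β=2.6387) × two z-phases.
With c≡cos(β/2)=0.248805 and s≡sin(β/2)=0.968554, N=[1·5040·1·5040]^{1/2}=5040.000000
k: max(0,(-3)−(-3))=0 … min(4+(-3),4−(-3))=1
  k=0: (−1)^0·5040.0000/(5040)·0.2488^8·0.9686^0 = +0.000015
  k=1: (−1)^1·5040.0000/(720)·0.2488^6·0.9686^2 = -0.001558
d^4_{-3,-3}(2.6387) = +0.000015 -0.001558 = -0.001543
Attach z-rotation phases: D = e^{-i(-3)(3.4707)}·(-0.001543)·e^{-i(-3)(2.7333)} = -0.001500+0.000363i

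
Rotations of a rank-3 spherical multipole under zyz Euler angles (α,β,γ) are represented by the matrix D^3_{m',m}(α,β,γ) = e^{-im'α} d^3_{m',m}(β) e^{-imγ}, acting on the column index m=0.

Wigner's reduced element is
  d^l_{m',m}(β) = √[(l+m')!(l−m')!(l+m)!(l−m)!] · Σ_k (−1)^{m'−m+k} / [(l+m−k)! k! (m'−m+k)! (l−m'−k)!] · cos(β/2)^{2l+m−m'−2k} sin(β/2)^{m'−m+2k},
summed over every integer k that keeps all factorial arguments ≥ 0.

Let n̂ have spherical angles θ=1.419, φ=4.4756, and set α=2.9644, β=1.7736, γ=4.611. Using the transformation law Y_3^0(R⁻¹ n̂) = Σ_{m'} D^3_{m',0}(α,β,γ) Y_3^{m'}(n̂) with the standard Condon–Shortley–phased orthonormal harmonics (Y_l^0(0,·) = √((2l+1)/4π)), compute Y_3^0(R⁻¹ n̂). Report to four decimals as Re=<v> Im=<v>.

Re=-0.0304 Im=0.0000

Need the full column D^3_{m',0} for m'=−3..3 at α=2.9644, β=1.7736, γ=4.611.
cos(β/2)=0.631895, sin(β/2)=0.775054
d^3_{-3,0}: single k=3 term ⇒ +0.525347;  D = -0.452853+0.266295i
d^3_{-2,0}: k∈[2..3] ⇒ +0.524572 -0.789184 = -0.264612;  D = -0.248169+0.091824i
d^3_{-1,0}: k∈[1..3] ⇒ +0.270488 -1.220795 +0.612202 = -0.338105;  D = +0.332811-0.059597i
d^3_{0,0}: k∈[0..3] ⇒ +0.063661 -0.861960 +1.296761 -0.216766 = +0.281697;  D = +0.281697+0.000000i
d^3_{1,0}: k∈[0..2] ⇒ -0.270488 +1.220795 -0.612202 = +0.338105;  D = -0.332811-0.059597i
d^3_{2,0}: k∈[0..1] ⇒ +0.524572 -0.789184 = -0.264612;  D = -0.248169-0.091824i
d^3_{3,0}: single k=0 term ⇒ -0.525347;  D = +0.452853+0.266295i
Y_3^{m'}(θ=1.419,φ=4.4756) and Σ D·Y over m':
  (-0.4529+0.2663i)·(+0.2628-0.3055i)  (-0.2482+0.0918i)·(-0.1344-0.0689i)  (+0.3328-0.0596i)·(+0.0664-0.2750i)  (+0.2817+0.0000i)·(-0.1628+0.0000i)  (-0.3328-0.0596i)·(-0.0664-0.2750i)  (-0.2482-0.0918i)·(-0.1344+0.0689i)  (+0.4529+0.2663i)·(-0.2628-0.3055i)
Y_3^0(R⁻¹ n̂) = -0.030428+0.000000i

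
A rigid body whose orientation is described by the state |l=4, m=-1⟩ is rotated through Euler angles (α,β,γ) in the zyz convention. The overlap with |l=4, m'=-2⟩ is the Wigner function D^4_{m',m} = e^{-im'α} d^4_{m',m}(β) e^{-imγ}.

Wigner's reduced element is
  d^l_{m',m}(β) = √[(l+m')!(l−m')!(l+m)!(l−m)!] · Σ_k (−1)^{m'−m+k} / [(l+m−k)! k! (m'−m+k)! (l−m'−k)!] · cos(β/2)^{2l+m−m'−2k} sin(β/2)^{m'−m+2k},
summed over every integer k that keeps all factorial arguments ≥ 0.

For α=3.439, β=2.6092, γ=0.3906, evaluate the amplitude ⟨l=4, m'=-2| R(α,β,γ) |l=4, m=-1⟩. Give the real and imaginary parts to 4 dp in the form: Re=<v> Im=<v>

Re=0.1058 Im=0.1597

Split into d^4_{-2,-1}(β=2.6092) × two z-phases.
With c≡cos(β/2)=0.263064 and s≡sin(β/2)=0.964778, N=[2·720·6·120]^{1/2}=1018.233765
The bounds max(0,m−m')=1 and min(l+m,l−m')=3 give 3 terms
  k=1: (−1)^0·1018.2338/(240)·0.2631^7·0.9648^1 = +0.000357
  k=2: (−1)^1·1018.2338/(48)·0.2631^5·0.9648^3 = -0.023999
  k=3: (−1)^2·1018.2338/(72)·0.2631^3·0.9648^5 = +0.215197
d^4_{-2,-1}(2.6092) = +0.000357 -0.023999 +0.215197 = +0.191555
Phases: e^{-i·(-2)·3.439}=+0.828252+0.560355i, e^{-i·(-1)·0.3906}=+0.924681+0.380743i ⇒ D=+0.105837+0.159661i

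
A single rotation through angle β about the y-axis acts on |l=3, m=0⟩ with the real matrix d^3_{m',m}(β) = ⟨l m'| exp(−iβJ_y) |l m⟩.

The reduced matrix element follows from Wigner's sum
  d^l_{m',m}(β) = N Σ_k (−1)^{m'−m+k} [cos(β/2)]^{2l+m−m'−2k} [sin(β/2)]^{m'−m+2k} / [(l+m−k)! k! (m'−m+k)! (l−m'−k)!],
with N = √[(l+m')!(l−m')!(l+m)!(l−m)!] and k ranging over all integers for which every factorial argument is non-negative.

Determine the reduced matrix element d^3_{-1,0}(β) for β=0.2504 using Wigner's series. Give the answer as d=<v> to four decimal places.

d^3_{-1,0}(β=0.2504) via Wigner's sum:
c=cos(0.2504/2)=0.992173, s=sin(0.2504/2)=0.124873; N=√[2·24·6·6]=41.569219
k∈{1,2,3} keeps every argument non-negative
  k=1: (−1)^0·41.5692/(12)·0.9922^5·0.1249^1 = +0.415907
  k=2: (−1)^1·41.5692/(4)·0.9922^3·0.1249^3 = -0.019764
  k=3: (−1)^2·41.5692/(12)·0.9922^1·0.1249^5 = +0.000104
d^3_{-1,0}(0.2504) = +0.415907 -0.019764 +0.000104 = +0.396247

d=0.3962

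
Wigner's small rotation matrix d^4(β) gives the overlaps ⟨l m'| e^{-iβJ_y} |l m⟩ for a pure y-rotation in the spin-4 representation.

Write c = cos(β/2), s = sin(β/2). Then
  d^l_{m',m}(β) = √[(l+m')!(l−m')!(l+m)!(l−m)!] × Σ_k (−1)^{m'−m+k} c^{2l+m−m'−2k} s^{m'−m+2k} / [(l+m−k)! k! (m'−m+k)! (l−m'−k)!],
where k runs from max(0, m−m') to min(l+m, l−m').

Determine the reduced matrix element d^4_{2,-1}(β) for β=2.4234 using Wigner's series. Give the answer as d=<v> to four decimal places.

d=-0.3399

d^4_{2,-1}(β=2.4234) via Wigner's sum:
With c≡cos(β/2)=0.351428 and s≡sin(β/2)=0.936215, N=[720·2·6·120]^{1/2}=1018.233765
Admissible k: 0..2 (factorial args all ≥0)
  k=0: (−1)^3·1018.2338/(72)·0.3514^5·0.9362^3 = -0.062205
  k=1: (−1)^4·1018.2338/(48)·0.3514^3·0.9362^5 = +0.662207
  k=2: (−1)^5·1018.2338/(240)·0.3514^1·0.9362^7 = -0.939943
d^4_{2,-1}(2.4234) = -0.062205 +0.662207 -0.939943 = -0.339940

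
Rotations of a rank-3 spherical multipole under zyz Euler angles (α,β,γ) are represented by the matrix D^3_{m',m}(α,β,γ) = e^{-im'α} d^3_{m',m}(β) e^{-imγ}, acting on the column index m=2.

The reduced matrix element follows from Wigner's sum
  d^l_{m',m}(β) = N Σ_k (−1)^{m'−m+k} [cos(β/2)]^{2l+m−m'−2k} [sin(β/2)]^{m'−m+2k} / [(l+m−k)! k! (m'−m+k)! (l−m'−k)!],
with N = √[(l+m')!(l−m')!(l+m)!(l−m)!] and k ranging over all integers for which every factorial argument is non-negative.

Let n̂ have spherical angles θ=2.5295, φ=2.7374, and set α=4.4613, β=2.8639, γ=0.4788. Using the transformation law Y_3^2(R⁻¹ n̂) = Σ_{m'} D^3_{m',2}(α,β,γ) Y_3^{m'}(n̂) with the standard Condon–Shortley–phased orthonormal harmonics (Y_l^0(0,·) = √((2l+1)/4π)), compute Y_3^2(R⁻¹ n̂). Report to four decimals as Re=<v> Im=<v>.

Re=-0.3255 Im=-0.0124

Need the full column D^3_{m',2} for m'=−3..3 at α=4.4613, β=2.8639, γ=0.4788.
cos(β/2)=0.138401, sin(β/2)=0.990376
d^3_{-3,2}: single k=5 term ⇒ +0.323009;  D = +0.319846-0.045096i
d^3_{-2,2}: k∈[4..5] ⇒ +0.092140 -0.943629 = -0.851490;  D = +0.094337-0.846248i
d^3_{-1,2}: k∈[3..4] ⇒ +0.016287 -0.417003 = -0.400716;  D = +0.374731+0.141952i
d^3_{0,2}: k∈[2..3] ⇒ +0.001971 -0.100934 = -0.098963;  D = -0.056952+0.080933i
d^3_{1,2}: k∈[1..2] ⇒ +0.000159 -0.016287 = -0.016128;  D = -0.010470-0.012268i
d^3_{2,2}: k∈[0..1] ⇒ +0.000007 -0.001799 = -0.001792;  D = +0.001610-0.000788i
d^3_{3,2}: single k=0 term ⇒ -0.000123;  D = +0.000025+0.000121i
Y_3^{m'}(θ=2.5295,φ=2.7374) and Σ D·Y over m':
  (+0.3198-0.0451i)·(-0.0277-0.0741i)  (+0.0943-0.8462i)·(-0.1907-0.1997i)  (+0.3747+0.1420i)·(-0.4011-0.1716i)  (-0.0570+0.0809i)·(-0.1067+0.0000i)  (-0.0105-0.0123i)·(+0.4011-0.1716i)  (+0.0016-0.0008i)·(-0.1907+0.1997i)  (+0.0000+0.0001i)·(+0.0277-0.0741i)
Y_3^2(R⁻¹ n̂) = -0.325523-0.012406i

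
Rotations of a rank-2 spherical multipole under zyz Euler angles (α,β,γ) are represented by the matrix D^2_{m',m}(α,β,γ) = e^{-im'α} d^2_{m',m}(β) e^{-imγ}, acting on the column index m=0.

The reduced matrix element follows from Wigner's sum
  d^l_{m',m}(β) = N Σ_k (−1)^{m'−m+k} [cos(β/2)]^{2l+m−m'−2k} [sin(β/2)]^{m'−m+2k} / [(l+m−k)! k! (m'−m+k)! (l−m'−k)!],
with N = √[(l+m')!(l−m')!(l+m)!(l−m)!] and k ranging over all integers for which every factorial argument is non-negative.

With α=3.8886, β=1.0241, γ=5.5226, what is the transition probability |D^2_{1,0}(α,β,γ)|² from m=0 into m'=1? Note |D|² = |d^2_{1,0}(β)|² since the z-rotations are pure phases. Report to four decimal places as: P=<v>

P=0.2958

Split into d^2_{1,0}(β=1.0241) × two z-phases.
Half-angle: c=0.871742, s=0.489965. N=√(6·1·2·2)=4.898979
Admissible k: 0..1 (factorial args all ≥0)
  k=0: (−1)^1·4.8990/(2)·0.8717^3·0.4900^1 = -0.795069
  k=1: (−1)^2·4.8990/(2)·0.8717^1·0.4900^3 = +0.251165
d^2_{1,0}(1.0241) = -0.795069 +0.251165 = -0.543904
|D^2_{1,0}|² = |d^2_{1,0}(β)|² = (-0.543904)² = 0.295831 (the z-rotation phases have unit modulus)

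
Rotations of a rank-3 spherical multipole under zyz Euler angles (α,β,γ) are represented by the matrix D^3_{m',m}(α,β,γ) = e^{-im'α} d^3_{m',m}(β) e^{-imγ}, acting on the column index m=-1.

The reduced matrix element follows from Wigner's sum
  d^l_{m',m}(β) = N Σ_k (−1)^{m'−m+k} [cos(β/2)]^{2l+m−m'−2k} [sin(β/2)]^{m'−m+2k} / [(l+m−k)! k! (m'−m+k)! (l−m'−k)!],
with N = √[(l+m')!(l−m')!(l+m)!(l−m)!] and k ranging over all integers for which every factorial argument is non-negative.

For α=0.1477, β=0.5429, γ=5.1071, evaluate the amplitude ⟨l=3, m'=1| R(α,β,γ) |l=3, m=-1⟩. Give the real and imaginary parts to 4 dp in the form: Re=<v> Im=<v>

D^3_{1,-1}(0.1477,0.5429,5.1071) = e^{-i·1·0.1477}·d^3_{1,-1}(0.5429)·e^{-i·-1·5.1071}. Compute d first:
Half-angle: c=0.963383, s=0.268129. N=√(24·2·2·24)=48.000000
k: max(0,(-1)−(1))=0 … min(3+(-1),3−(1))=2
  k=0: (−1)^2·48.0000/(8)·0.9634^4·0.2681^2 = +0.371564
  k=1: (−1)^3·48.0000/(6)·0.9634^2·0.2681^4 = -0.038376
  k=2: (−1)^4·48.0000/(48)·0.9634^0·0.2681^6 = +0.000372
d^3_{1,-1}(0.5429) = +0.371564 -0.038376 +0.000372 = +0.333560
D = (+0.989112-0.147164i)·(+0.333560)·(+0.384541-0.923108i) = +0.081558-0.323435i

Re=0.0816 Im=-0.3234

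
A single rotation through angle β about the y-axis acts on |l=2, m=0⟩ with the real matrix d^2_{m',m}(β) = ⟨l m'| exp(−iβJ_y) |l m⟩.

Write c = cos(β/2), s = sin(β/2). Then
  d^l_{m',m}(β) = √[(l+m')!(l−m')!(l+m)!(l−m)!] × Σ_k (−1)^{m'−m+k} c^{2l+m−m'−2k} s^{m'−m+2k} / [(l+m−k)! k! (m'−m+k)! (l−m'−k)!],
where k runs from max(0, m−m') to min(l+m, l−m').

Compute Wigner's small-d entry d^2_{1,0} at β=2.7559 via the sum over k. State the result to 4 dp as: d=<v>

d^2_{1,0}(β=2.7559) via Wigner's sum:
Half-angle: c=0.191653, s=0.981463. N=√(6·1·2·2)=4.898979
The bounds max(0,m−m')=0 and min(l+m,l−m')=1 give 2 terms
  k=0: (−1)^1·4.8990/(2)·0.1917^3·0.9815^1 = -0.016924
  k=1: (−1)^2·4.8990/(2)·0.1917^1·0.9815^3 = +0.443826
d^2_{1,0}(2.7559) = -0.016924 +0.443826 = +0.426903

d=0.4269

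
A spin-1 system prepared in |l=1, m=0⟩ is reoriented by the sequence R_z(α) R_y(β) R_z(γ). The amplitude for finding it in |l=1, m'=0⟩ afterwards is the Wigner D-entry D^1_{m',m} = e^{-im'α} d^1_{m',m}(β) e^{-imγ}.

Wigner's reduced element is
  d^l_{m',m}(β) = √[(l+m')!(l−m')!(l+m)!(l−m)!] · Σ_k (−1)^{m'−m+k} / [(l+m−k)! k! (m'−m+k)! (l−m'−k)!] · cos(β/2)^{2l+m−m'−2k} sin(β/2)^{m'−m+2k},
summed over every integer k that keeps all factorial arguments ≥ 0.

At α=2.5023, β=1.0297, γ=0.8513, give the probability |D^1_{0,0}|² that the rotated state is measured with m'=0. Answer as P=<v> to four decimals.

Split into d^1_{0,0}(β=1.0297) × two z-phases.
c=cos(1.0297/2)=0.870367, s=sin(1.0297/2)=0.492404; N=√[1·1·1·1]=1.000000
k: max(0,(0)−(0))=0 … min(1+(0),1−(0))=1
  k=0: (−1)^0·1.0000/(1)·0.8704^2·0.4924^0 = +0.757538
  k=1: (−1)^1·1.0000/(1)·0.8704^0·0.4924^2 = -0.242462
d^1_{0,0}(1.0297) = +0.757538 -0.242462 = +0.515076
|D^1_{0,0}|² = |d^1_{0,0}(β)|² = (+0.515076)² = 0.265303 (the z-rotation phases have unit modulus)

P=0.2653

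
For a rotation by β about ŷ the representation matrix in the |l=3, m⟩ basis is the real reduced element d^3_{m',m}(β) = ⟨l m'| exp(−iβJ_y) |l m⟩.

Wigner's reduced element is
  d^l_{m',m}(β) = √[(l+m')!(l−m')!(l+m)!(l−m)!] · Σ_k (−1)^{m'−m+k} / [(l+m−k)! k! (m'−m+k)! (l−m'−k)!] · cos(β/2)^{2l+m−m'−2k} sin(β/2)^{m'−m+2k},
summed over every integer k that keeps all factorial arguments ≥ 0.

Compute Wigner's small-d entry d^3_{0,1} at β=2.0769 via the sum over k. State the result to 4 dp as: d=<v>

d=0.0663

d^3_{0,1}(β=2.0769) via Wigner's sum:
Half-angle: c=0.507556, s=0.861619. N=√(6·6·24·2)=41.569219
Admissible k: 1..3 (factorial args all ≥0)
  k=1: (−1)^0·41.5692/(12)·0.5076^5·0.8616^1 = +0.100537
  k=2: (−1)^1·41.5692/(4)·0.5076^3·0.8616^3 = -0.869180
  k=3: (−1)^2·41.5692/(12)·0.5076^1·0.8616^5 = +0.834930
d^3_{0,1}(2.0769) = +0.100537 -0.869180 +0.834930 = +0.066287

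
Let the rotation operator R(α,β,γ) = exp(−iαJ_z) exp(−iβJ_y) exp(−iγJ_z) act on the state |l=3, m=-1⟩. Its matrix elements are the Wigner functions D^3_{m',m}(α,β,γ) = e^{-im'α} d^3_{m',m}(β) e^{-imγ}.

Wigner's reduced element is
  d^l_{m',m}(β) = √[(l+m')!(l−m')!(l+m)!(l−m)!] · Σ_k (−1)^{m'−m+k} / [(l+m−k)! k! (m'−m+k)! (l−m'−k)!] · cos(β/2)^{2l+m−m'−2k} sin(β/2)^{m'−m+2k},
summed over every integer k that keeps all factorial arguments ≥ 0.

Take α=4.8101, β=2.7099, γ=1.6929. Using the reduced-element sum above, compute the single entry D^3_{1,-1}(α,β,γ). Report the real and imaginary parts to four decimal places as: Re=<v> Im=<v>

First d^3_{1,-1}(β=2.7099), then the phase factors e^{-i(1)α} and e^{-i(-1)γ}:
c=cos(2.7099/2)=0.214174, s=sin(2.7099/2)=0.976795; N=√[24·2·2·24]=48.000000
The bounds max(0,m−m')=0 and min(l+m,l−m')=2 give 3 terms
  k=0: (−1)^2·48.0000/(8)·0.2142^4·0.9768^2 = +0.012046
  k=1: (−1)^3·48.0000/(6)·0.2142^2·0.9768^4 = -0.334071
  k=2: (−1)^4·48.0000/(48)·0.2142^0·0.9768^6 = +0.868604
d^3_{1,-1}(2.7099) = +0.012046 -0.334071 +0.868604 = +0.546579
D = (+0.097556+0.995230i)·(+0.546579)·(-0.121800+0.992555i) = -0.546416-0.013331i

Re=-0.5464 Im=-0.0133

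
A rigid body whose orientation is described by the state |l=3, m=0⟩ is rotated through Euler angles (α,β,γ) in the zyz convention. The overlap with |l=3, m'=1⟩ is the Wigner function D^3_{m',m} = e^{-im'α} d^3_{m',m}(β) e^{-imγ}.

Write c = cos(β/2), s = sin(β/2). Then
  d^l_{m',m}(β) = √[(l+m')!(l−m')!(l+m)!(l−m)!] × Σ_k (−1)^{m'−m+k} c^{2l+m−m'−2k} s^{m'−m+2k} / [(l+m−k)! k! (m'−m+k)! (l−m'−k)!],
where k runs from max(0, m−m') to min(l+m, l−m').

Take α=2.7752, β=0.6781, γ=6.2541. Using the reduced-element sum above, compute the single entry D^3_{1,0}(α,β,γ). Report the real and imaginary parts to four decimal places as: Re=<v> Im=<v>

D^3_{1,0}(2.7752,0.6781,6.2541) = e^{-i·1·2.7752}·d^3_{1,0}(0.6781)·e^{-i·0·6.2541}. Compute d first:
c=cos(0.6781/2)=0.943071, s=sin(0.6781/2)=0.332591; N=√[24·2·6·6]=41.569219
k∈{0,1,2} keeps every argument non-negative
  k=0: (−1)^1·41.5692/(12)·0.9431^5·0.3326^1 = -0.859456
  k=1: (−1)^2·41.5692/(4)·0.9431^3·0.3326^3 = +0.320684
  k=2: (−1)^3·41.5692/(12)·0.9431^1·0.3326^5 = -0.013295
d^3_{1,0}(0.6781) = -0.859456 +0.320684 -0.013295 = -0.552067
D = (-0.933626-0.358250i)·(-0.552067)·(+1.000000+0.000000i) = +0.515424+0.197778i

Re=0.5154 Im=0.1978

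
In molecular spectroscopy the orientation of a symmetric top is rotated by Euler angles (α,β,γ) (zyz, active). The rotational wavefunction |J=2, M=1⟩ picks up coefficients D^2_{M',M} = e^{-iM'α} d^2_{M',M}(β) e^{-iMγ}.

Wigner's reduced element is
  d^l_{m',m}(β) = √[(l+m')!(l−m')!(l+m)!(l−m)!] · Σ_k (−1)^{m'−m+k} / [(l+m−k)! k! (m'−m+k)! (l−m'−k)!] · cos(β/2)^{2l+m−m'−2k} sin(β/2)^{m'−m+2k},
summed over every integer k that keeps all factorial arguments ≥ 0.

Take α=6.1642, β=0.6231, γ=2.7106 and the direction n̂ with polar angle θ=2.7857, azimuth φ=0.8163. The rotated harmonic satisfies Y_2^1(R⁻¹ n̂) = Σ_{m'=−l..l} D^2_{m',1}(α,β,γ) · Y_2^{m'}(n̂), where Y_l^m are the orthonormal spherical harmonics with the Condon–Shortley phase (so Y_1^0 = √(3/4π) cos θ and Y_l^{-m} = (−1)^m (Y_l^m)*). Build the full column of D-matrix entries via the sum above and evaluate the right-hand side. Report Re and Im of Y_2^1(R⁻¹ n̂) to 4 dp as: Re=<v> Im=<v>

Need the full column D^2_{m',1} for m'=−2..2 at α=6.1642, β=0.6231, γ=2.7106.
cos(β/2)=0.951860, sin(β/2)=0.306534
d^2_{-2,1}: single k=3 term ⇒ +0.054833;  D = -0.053815-0.010518i
d^2_{-1,1}: k∈[2..3] ⇒ +0.255403 -0.008829 = +0.246574;  D = -0.234669-0.075691i
d^2_{0,1}: k∈[1..2] ⇒ +0.647550 -0.067156 = +0.580394;  D = -0.527318-0.242473i
d^2_{1,1}: k∈[0..1] ⇒ +0.820902 -0.255403 = +0.565500;  D = -0.482109-0.295569i
d^2_{2,1}: single k=0 term ⇒ -0.528723;  D = +0.414764+0.327899i
Y_2^{m'}(θ=2.7857,φ=0.8163) and Σ D·Y over m':
  (-0.0538-0.0105i)·(-0.0029-0.0468i)  (-0.2347-0.0757i)·(-0.1728+0.1838i)  (-0.5273-0.2425i)·(+0.5159+0.0000i)  (-0.4821-0.2956i)·(+0.1728+0.1838i)  (+0.4148+0.3279i)·(-0.0029+0.0468i)
Y_2^1(R⁻¹ n̂) = -0.263446-0.273851i

Re=-0.2634 Im=-0.2739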